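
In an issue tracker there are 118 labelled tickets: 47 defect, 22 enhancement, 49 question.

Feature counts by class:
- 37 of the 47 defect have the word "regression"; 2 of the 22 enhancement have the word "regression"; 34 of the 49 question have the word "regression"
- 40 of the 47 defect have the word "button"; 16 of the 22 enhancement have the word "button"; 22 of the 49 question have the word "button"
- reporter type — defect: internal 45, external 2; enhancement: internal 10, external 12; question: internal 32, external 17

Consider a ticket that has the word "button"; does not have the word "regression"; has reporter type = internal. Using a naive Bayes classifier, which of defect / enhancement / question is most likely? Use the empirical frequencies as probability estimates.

defect: (47/118) × (10/47) × (40/47) × (45/47) ≈ 0.0690549
enhancement: (22/118) × (20/22) × (16/22) × (10/22) ≈ 0.0560303
question: (49/118) × (15/49) × (22/49) × (32/49) ≈ 0.0372726
Highest score → defect.

defect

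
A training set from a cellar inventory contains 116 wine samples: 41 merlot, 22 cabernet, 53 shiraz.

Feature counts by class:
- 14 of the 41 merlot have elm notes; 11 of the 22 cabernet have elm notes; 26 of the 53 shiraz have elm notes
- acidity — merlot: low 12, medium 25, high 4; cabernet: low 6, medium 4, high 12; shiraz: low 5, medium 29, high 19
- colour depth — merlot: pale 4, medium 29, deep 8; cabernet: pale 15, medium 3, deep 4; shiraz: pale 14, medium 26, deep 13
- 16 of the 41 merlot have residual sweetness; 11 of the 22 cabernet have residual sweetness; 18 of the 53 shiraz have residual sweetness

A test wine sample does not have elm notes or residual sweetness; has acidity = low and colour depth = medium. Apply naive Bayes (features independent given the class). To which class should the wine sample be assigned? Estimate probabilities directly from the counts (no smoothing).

merlot

merlot: (41/116) × (27/41) × (12/41) × (29/41) × (25/41) ≈ 0.0293815
cabernet: (22/116) × (11/22) × (6/22) × (3/22) × (11/22) ≈ 0.00176332
shiraz: (53/116) × (27/53) × (5/53) × (26/53) × (35/53) ≈ 0.0071136
Highest score → merlot.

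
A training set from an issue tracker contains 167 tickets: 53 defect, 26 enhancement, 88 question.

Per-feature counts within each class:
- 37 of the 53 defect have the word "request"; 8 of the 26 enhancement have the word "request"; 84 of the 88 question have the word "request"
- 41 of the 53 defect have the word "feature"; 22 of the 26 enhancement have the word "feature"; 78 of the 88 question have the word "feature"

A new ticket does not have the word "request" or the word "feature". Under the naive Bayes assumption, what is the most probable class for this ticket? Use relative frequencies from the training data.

defect

defect: (53/167) × (16/53) × (12/53) ≈ 0.0216925
enhancement: (26/167) × (18/26) × (4/26) ≈ 0.0165822
question: (88/167) × (4/88) × (10/88) ≈ 0.00272183
Highest score → defect.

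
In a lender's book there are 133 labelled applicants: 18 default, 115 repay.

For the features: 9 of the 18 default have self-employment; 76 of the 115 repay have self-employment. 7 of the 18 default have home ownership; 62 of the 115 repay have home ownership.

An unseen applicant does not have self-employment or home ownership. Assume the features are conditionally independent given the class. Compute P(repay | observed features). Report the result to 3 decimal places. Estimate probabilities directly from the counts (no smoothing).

default: (18/133) × (9/18) × (11/18) ≈ 0.0413534
repay: (115/133) × (39/115) × (53/115) ≈ 0.135142
P(repay | x) = 0.135142 / 0.1764954 ≈ 0.766

0.766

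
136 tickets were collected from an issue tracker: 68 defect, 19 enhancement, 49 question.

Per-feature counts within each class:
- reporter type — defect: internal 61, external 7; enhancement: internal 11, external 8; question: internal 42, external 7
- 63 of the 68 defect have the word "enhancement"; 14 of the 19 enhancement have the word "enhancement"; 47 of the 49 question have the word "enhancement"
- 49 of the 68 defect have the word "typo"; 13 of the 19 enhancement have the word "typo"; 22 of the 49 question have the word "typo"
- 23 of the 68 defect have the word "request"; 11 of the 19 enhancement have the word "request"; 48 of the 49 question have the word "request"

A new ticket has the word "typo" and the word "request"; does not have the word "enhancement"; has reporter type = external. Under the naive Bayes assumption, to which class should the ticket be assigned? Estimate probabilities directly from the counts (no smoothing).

enhancement

defect: (68/136) × (7/68) × (5/68) × (49/68) × (23/68) ≈ 0.000922415
enhancement: (19/136) × (8/19) × (5/19) × (13/19) × (11/19) ≈ 0.00613192
question: (49/136) × (7/49) × (2/49) × (22/49) × (48/49) ≈ 0.000923985
Highest score → enhancement.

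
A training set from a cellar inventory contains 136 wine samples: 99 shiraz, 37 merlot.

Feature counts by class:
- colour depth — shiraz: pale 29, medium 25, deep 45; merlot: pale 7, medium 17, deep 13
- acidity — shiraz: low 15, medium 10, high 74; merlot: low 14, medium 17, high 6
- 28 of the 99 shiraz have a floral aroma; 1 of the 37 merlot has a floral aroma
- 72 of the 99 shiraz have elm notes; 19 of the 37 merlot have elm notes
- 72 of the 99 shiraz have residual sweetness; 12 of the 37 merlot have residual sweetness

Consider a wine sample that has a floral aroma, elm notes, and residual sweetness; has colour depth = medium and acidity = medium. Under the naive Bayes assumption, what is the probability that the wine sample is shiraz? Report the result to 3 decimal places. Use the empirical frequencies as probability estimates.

0.915

shiraz: (99/136) × (25/99) × (10/99) × (28/99) × (72/99) × (72/99) ≈ 0.00277769
merlot: (37/136) × (17/37) × (17/37) × (1/37) × (19/37) × (12/37) ≈ 0.000258516
P(shiraz | x) = 0.00277769 / 0.003036206 ≈ 0.915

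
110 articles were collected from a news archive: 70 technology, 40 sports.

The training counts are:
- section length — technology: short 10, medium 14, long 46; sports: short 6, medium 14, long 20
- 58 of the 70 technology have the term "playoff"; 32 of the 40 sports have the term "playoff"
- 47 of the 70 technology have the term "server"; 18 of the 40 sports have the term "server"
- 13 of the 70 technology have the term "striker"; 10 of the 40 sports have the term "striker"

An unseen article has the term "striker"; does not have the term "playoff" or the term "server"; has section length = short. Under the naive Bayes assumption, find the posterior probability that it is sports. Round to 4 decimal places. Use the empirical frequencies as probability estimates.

0.6120

technology: (70/110) × (10/70) × (12/70) × (23/70) × (13/70) ≈ 0.000950967
sports: (40/110) × (6/40) × (8/40) × (22/40) × (10/40) = 0.0015
P(sports | x) = 0.0015 / 0.002450967 ≈ 0.6120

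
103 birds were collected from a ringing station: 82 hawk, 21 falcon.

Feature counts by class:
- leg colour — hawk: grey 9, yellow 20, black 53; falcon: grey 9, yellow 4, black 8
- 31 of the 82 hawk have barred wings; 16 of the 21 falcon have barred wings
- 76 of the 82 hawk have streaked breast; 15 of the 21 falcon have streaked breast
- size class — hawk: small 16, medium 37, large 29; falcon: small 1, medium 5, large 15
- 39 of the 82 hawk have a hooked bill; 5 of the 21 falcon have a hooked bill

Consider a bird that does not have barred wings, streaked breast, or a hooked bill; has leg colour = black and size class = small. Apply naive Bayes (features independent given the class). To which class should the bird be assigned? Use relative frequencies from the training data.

hawk: (82/103) × (53/82) × (51/82) × (6/82) × (16/82) × (43/82) ≈ 0.00239603
falcon: (21/103) × (8/21) × (5/21) × (6/21) × (1/21) × (16/21) ≈ 0.000191698
Highest score → hawk.

hawk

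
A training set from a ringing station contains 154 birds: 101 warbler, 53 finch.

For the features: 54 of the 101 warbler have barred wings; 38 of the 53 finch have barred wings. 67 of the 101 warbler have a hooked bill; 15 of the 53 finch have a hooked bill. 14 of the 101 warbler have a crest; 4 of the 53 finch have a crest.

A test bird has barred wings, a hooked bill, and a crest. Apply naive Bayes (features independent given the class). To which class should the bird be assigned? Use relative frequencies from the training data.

warbler: (101/154) × (54/101) × (67/101) × (14/101) ≈ 0.0322428
finch: (53/154) × (38/53) × (15/53) × (4/53) ≈ 0.00527063
Highest score → warbler.

warbler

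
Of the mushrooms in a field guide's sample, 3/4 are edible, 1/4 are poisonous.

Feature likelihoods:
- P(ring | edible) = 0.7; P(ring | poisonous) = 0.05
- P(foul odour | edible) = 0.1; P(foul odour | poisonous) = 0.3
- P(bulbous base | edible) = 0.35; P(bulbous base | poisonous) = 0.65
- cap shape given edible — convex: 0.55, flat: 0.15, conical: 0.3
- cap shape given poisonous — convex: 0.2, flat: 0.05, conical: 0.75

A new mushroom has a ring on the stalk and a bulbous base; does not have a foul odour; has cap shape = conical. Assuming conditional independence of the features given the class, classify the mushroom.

edible

edible: 0.75 × 0.7 × (1−0.1) × 0.35 × 0.3 = 0.0496125
poisonous: 0.25 × 0.05 × (1−0.3) × 0.65 × 0.75 = 0.004265625
Highest score → edible.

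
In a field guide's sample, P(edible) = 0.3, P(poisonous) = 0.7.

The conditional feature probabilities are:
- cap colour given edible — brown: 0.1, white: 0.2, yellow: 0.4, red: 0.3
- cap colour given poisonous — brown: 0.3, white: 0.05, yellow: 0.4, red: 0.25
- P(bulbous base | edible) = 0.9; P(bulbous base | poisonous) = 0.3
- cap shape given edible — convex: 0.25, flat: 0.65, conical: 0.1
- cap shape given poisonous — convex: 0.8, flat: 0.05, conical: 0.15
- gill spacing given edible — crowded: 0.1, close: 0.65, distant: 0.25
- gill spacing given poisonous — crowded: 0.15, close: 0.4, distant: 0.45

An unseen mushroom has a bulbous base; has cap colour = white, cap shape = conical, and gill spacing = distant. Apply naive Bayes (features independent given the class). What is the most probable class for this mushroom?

edible: 0.3 × 0.2 × 0.9 × 0.1 × 0.25 = 0.00135
poisonous: 0.7 × 0.05 × 0.3 × 0.15 × 0.45 = 0.00070875
Highest score → edible.

edible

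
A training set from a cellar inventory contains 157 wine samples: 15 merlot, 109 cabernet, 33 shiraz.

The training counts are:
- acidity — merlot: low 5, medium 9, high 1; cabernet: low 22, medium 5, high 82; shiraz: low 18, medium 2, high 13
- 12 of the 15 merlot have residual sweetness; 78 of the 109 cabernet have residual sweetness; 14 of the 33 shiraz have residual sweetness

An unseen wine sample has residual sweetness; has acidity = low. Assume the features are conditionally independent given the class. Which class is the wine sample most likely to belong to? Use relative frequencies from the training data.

merlot: (15/157) × (5/15) × (12/15) ≈ 0.0254777
cabernet: (109/157) × (22/109) × (78/109) ≈ 0.100275
shiraz: (33/157) × (18/33) × (14/33) ≈ 0.0486393
Highest score → cabernet.

cabernet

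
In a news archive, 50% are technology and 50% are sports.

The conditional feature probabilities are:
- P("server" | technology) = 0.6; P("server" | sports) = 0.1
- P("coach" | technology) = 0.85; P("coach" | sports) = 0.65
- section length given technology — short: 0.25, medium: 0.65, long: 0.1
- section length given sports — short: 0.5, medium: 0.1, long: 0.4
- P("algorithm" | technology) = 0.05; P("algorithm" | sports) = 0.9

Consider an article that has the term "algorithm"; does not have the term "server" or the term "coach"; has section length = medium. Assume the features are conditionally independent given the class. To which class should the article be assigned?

sports

technology: 0.5 × (1−0.6) × (1−0.85) × 0.65 × 0.05 = 0.000975
sports: 0.5 × (1−0.1) × (1−0.65) × 0.1 × 0.9 = 0.014175
Highest score → sports.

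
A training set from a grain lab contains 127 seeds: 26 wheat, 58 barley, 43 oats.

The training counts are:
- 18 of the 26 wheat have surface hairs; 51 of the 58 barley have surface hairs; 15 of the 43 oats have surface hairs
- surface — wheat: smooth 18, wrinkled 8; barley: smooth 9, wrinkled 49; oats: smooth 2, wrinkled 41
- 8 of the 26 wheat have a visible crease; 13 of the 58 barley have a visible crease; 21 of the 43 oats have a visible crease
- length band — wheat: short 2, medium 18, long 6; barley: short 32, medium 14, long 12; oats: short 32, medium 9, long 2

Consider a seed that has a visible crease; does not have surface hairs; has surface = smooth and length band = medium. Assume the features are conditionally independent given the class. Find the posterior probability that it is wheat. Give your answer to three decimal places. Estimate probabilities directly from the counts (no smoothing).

wheat: (26/127) × (8/26) × (18/26) × (8/26) × (18/26) ≈ 0.00928969
barley: (58/127) × (7/58) × (9/58) × (13/58) × (14/58) ≈ 0.000462726
oats: (43/127) × (28/43) × (2/43) × (21/43) × (9/43) ≈ 0.00104819
P(wheat | x) = 0.00928969 / 0.010800606 ≈ 0.860

0.860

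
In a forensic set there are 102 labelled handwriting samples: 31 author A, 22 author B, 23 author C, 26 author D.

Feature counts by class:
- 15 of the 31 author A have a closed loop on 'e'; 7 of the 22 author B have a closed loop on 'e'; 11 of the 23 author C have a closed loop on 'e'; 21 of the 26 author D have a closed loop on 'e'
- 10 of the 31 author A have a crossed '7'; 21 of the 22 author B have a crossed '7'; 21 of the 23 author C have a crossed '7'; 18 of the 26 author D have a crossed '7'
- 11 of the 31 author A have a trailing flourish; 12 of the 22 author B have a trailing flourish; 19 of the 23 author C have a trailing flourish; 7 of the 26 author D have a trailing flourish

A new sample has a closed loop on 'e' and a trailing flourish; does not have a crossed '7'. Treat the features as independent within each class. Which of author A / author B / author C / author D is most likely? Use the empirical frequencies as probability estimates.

author A

author A: (31/102) × (15/31) × (21/31) × (11/31) ≈ 0.0353492
author B: (22/102) × (7/22) × (1/22) × (12/22) ≈ 0.00170151
author C: (23/102) × (11/23) × (2/23) × (19/23) ≈ 0.00774677
author D: (26/102) × (21/26) × (8/26) × (7/26) ≈ 0.0170553
Highest score → author A.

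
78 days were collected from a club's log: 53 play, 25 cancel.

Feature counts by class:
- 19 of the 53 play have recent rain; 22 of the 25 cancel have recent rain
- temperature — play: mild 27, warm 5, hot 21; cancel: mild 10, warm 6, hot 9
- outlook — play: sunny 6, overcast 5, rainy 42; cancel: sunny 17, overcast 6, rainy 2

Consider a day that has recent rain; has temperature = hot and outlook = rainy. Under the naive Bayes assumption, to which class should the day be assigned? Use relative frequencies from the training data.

play: (53/78) × (19/53) × (21/53) × (42/53) ≈ 0.0764849
cancel: (25/78) × (22/25) × (9/25) × (2/25) ≈ 0.00812308
Highest score → play.

play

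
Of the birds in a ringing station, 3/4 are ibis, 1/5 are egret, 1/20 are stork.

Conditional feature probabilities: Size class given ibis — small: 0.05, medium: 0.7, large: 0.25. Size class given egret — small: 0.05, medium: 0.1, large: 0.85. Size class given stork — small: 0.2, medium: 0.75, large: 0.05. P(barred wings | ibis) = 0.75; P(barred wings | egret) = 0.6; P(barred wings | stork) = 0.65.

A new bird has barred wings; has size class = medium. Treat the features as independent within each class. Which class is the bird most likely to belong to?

ibis: 0.75 × 0.7 × 0.75 = 0.39375
egret: 0.2 × 0.1 × 0.6 = 0.012
stork: 0.05 × 0.75 × 0.65 = 0.024375
Highest score → ibis.

ibis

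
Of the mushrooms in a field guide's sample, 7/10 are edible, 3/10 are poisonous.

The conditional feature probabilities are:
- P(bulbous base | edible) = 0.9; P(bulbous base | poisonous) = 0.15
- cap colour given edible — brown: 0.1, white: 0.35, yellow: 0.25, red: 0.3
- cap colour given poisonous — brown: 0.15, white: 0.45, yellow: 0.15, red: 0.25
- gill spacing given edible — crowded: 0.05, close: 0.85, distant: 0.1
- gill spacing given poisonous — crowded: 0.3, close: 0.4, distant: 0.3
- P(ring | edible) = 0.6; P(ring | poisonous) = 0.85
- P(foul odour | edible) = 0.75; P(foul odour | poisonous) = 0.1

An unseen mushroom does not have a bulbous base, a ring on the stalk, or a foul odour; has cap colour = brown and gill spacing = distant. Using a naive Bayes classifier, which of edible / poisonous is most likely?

edible: 0.7 × (1−0.9) × 0.1 × 0.1 × (1−0.6) × (1−0.75) = 0.00007
poisonous: 0.3 × (1−0.15) × 0.15 × 0.3 × (1−0.85) × (1−0.1) = 0.001549125
Highest score → poisonous.

poisonous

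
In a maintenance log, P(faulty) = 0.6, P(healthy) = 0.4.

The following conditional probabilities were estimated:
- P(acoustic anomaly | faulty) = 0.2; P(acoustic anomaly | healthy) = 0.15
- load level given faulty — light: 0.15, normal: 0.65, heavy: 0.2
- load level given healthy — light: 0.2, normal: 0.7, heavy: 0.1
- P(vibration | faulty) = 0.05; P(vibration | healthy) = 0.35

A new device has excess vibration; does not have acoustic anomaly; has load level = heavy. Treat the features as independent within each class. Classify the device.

faulty: 0.6 × (1−0.2) × 0.2 × 0.05 = 0.0048
healthy: 0.4 × (1−0.15) × 0.1 × 0.35 = 0.0119
Highest score → healthy.

healthy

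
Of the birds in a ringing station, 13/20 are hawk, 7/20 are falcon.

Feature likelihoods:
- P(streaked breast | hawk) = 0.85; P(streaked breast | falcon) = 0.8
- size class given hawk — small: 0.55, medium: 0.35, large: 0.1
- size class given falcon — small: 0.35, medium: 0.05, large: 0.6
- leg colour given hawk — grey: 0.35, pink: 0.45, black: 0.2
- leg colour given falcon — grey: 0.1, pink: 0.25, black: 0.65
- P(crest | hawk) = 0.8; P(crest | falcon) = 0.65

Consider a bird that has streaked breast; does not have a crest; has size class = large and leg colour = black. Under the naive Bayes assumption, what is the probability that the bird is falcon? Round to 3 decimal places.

hawk: 0.65 × 0.85 × 0.1 × 0.2 × (1−0.8) = 0.00221
falcon: 0.35 × 0.8 × 0.6 × 0.65 × (1−0.65) = 0.03822
P(falcon | x) = 0.03822 / 0.04043 ≈ 0.945

0.945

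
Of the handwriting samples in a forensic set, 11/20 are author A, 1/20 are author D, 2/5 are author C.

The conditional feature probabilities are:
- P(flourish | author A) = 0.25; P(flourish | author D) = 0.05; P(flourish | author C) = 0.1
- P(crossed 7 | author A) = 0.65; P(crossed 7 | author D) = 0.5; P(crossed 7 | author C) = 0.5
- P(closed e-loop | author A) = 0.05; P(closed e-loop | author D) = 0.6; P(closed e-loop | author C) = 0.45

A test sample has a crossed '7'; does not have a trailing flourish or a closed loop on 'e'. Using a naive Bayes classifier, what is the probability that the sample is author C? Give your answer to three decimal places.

0.273

author A: 0.55 × (1−0.25) × 0.65 × (1−0.05) = 0.25471875
author D: 0.05 × (1−0.05) × 0.5 × (1−0.6) = 0.0095
author C: 0.4 × (1−0.1) × 0.5 × (1−0.45) = 0.099
P(author C | x) = 0.099 / 0.36321875 ≈ 0.273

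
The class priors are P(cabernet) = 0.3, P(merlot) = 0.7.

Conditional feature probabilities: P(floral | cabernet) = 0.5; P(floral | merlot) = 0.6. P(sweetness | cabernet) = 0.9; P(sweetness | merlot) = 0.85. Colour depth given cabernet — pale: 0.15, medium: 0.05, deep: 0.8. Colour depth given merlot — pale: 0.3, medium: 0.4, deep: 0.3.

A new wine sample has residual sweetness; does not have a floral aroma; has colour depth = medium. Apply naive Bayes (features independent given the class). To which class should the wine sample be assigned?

merlot

cabernet: 0.3 × (1−0.5) × 0.9 × 0.05 = 0.00675
merlot: 0.7 × (1−0.6) × 0.85 × 0.4 = 0.0952
Highest score → merlot.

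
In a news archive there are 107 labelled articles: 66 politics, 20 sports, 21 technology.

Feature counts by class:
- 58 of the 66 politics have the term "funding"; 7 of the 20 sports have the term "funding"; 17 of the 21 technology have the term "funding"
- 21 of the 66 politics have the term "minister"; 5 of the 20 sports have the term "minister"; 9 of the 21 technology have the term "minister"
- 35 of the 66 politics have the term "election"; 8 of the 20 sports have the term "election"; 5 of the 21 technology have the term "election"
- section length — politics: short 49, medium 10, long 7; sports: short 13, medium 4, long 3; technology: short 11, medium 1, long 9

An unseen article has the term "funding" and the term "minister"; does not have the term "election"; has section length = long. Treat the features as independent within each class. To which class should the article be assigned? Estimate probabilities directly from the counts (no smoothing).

politics: (66/107) × (58/66) × (21/66) × (31/66) × (7/66) ≈ 0.00859194
sports: (20/107) × (7/20) × (5/20) × (12/20) × (3/20) ≈ 0.00147196
technology: (21/107) × (17/21) × (9/21) × (16/21) × (9/21) ≈ 0.0222337
Highest score → technology.

technology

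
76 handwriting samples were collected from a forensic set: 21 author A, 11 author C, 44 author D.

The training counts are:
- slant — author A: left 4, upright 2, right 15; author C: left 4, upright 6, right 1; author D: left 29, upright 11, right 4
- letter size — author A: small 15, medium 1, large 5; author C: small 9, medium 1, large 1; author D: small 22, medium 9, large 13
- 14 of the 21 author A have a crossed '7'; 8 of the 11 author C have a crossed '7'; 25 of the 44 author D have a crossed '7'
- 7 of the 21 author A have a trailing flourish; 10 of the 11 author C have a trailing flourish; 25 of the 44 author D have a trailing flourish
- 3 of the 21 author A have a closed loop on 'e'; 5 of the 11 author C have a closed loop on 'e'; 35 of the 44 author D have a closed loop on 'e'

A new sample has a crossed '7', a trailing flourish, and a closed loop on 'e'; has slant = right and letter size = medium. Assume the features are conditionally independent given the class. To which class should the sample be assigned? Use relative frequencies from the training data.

author A: (21/76) × (15/21) × (1/21) × (14/21) × (7/21) × (3/21) ≈ 0.000298365
author C: (11/76) × (1/11) × (1/11) × (8/11) × (10/11) × (5/11) ≈ 0.000359481
author D: (44/76) × (4/44) × (9/44) × (25/44) × (25/44) × (35/44) ≈ 0.00276456
Highest score → author D.

author D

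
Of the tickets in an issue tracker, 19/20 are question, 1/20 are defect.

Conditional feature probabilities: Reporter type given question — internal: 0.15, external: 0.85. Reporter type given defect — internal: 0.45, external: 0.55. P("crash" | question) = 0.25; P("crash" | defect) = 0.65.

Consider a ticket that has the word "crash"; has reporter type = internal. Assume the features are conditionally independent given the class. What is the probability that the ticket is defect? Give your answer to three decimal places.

0.291

question: 0.95 × 0.15 × 0.25 = 0.035625
defect: 0.05 × 0.45 × 0.65 = 0.014625
P(defect | x) = 0.014625 / 0.05025 ≈ 0.291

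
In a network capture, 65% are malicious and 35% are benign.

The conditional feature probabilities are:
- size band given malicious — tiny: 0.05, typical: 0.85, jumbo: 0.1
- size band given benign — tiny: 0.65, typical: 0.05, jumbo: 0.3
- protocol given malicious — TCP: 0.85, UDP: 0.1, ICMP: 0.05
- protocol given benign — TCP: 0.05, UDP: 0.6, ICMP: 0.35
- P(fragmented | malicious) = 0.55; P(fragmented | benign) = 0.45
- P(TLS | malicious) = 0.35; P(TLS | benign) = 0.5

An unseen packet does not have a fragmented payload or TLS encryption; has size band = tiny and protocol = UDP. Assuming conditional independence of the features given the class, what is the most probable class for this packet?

malicious: 0.65 × 0.05 × 0.1 × (1−0.55) × (1−0.35) = 0.000950625
benign: 0.35 × 0.65 × 0.6 × (1−0.45) × (1−0.5) = 0.0375375
Highest score → benign.

benign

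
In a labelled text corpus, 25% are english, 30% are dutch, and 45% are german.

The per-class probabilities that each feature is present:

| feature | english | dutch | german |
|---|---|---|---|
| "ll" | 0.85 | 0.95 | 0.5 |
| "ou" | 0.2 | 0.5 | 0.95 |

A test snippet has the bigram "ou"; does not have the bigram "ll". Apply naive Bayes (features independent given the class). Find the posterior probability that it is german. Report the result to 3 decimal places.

english: 0.25 × (1−0.85) × 0.2 = 0.0075
dutch: 0.3 × (1−0.95) × 0.5 = 0.0075
german: 0.45 × (1−0.5) × 0.95 = 0.21375
P(german | x) = 0.21375 / 0.22875 ≈ 0.934

0.934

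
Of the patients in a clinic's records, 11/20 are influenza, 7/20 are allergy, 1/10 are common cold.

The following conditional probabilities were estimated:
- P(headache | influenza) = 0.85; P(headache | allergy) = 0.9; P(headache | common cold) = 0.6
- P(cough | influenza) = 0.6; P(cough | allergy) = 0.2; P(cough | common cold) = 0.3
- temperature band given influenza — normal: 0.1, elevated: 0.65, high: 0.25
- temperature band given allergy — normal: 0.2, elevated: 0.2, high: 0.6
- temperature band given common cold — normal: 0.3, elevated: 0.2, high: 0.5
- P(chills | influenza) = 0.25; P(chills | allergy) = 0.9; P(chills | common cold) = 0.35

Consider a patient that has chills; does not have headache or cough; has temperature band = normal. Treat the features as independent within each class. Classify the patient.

influenza: 0.55 × (1−0.85) × (1−0.6) × 0.1 × 0.25 = 0.000825
allergy: 0.35 × (1−0.9) × (1−0.2) × 0.2 × 0.9 = 0.00504
common cold: 0.1 × (1−0.6) × (1−0.3) × 0.3 × 0.35 = 0.00294
Highest score → allergy.

allergy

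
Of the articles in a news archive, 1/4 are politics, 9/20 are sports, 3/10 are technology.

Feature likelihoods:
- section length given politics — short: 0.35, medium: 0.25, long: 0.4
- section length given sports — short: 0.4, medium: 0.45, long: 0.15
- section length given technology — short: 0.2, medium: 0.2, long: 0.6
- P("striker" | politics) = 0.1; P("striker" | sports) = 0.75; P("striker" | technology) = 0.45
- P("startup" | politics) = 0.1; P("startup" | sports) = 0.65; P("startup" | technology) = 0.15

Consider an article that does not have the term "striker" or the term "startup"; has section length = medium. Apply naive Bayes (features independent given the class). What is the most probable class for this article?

politics

politics: 0.25 × 0.25 × (1−0.1) × (1−0.1) = 0.050625
sports: 0.45 × 0.45 × (1−0.75) × (1−0.65) = 0.01771875
technology: 0.3 × 0.2 × (1−0.45) × (1−0.15) = 0.02805
Highest score → politics.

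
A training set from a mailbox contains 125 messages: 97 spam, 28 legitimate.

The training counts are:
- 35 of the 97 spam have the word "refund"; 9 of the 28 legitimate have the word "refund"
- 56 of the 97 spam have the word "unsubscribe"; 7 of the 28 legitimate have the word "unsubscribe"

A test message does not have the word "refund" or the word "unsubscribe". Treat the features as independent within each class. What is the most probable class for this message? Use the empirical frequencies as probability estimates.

spam

spam: (97/125) × (62/97) × (41/97) ≈ 0.209649
legitimate: (28/125) × (19/28) × (21/28) = 0.114
Highest score → spam.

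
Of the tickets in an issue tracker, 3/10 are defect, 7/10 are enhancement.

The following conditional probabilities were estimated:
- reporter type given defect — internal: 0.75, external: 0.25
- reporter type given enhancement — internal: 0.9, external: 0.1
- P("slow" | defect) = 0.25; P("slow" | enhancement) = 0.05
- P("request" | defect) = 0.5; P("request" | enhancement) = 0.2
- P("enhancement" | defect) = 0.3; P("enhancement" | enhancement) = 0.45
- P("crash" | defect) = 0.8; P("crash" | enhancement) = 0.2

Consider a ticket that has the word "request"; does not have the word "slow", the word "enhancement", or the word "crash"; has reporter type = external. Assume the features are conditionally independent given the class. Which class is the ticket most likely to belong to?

defect: 0.3 × 0.25 × (1−0.25) × 0.5 × (1−0.3) × (1−0.8) = 0.0039375
enhancement: 0.7 × 0.1 × (1−0.05) × 0.2 × (1−0.45) × (1−0.2) = 0.005852
Highest score → enhancement.

enhancement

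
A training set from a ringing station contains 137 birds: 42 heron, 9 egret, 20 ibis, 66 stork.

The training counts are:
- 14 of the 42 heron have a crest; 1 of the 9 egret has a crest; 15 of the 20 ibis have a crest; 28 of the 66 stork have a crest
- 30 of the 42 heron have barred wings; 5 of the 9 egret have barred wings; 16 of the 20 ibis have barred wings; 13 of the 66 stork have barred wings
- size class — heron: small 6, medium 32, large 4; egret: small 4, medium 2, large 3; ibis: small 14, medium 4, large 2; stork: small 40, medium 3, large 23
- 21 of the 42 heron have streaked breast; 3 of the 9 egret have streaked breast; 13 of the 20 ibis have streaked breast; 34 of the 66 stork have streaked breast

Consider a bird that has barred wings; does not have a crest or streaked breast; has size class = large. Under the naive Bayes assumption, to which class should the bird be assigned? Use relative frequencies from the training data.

stork

heron: (42/137) × (28/42) × (30/42) × (4/42) × (21/42) ≈ 0.00695169
egret: (9/137) × (8/9) × (5/9) × (3/9) × (6/9) ≈ 0.00720916
ibis: (20/137) × (5/20) × (16/20) × (2/20) × (7/20) ≈ 0.0010219
stork: (66/137) × (38/66) × (13/66) × (23/66) × (32/66) ≈ 0.00923108
Highest score → stork.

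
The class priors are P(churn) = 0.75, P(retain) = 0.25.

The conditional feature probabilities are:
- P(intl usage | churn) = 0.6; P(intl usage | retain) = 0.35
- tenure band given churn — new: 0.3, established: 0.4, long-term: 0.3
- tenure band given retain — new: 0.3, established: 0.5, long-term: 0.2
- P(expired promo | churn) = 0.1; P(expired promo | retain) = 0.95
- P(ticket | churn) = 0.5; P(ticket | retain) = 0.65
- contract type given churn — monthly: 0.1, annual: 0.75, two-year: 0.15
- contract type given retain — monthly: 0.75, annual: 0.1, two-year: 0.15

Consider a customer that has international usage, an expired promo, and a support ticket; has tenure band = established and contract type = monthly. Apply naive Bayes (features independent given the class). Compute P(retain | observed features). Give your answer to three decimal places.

churn: 0.75 × 0.6 × 0.4 × 0.1 × 0.5 × 0.1 = 0.0009
retain: 0.25 × 0.35 × 0.5 × 0.95 × 0.65 × 0.75 = 0.02026171875
P(retain | x) = 0.02026171875 / 0.02116171875 ≈ 0.957

0.957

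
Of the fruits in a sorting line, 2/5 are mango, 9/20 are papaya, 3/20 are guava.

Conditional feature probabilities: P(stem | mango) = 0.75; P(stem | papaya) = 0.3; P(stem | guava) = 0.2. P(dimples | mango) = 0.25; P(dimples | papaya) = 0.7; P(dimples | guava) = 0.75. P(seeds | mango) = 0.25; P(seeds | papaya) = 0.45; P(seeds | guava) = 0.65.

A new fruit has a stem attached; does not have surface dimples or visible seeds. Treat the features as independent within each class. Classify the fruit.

mango: 0.4 × 0.75 × (1−0.25) × (1−0.25) = 0.16875
papaya: 0.45 × 0.3 × (1−0.7) × (1−0.45) = 0.022275
guava: 0.15 × 0.2 × (1−0.75) × (1−0.65) = 0.002625
Highest score → mango.

mango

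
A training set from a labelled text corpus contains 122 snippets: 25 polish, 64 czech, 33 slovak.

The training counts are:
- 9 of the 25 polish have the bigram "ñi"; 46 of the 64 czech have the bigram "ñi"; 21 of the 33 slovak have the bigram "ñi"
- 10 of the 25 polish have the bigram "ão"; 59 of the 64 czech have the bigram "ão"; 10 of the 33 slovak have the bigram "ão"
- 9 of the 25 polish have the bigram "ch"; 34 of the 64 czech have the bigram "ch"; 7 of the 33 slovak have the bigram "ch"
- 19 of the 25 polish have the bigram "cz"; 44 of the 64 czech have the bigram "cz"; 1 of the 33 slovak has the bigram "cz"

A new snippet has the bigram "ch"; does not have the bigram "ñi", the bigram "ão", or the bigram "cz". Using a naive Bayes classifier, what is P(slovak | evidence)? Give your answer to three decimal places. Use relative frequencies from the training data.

polish: (25/122) × (16/25) × (15/25) × (9/25) × (6/25) ≈ 0.00679869
czech: (64/122) × (18/64) × (5/64) × (34/64) × (20/64) ≈ 0.0019136
slovak: (33/122) × (12/33) × (23/33) × (7/33) × (32/33) ≈ 0.0141012
P(slovak | x) = 0.0141012 / 0.02281349 ≈ 0.618

0.618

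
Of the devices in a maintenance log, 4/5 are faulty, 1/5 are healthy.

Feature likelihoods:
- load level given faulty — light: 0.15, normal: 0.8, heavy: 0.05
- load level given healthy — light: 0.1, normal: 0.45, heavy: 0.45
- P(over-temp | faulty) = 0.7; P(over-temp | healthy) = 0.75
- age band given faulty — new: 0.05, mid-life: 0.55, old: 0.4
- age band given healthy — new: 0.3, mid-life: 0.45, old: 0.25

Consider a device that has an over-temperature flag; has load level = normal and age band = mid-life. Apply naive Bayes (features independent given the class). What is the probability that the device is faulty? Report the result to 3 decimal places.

faulty: 0.8 × 0.8 × 0.7 × 0.55 = 0.2464
healthy: 0.2 × 0.45 × 0.75 × 0.45 = 0.030375
P(faulty | x) = 0.2464 / 0.276775 ≈ 0.890

0.890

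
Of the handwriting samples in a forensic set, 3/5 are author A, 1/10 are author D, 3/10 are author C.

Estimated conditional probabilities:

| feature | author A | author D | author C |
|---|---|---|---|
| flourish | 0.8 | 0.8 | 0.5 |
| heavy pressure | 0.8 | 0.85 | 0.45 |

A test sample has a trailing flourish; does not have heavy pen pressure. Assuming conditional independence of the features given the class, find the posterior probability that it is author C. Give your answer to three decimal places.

0.433

author A: 0.6 × 0.8 × (1−0.8) = 0.096
author D: 0.1 × 0.8 × (1−0.85) = 0.012
author C: 0.3 × 0.5 × (1−0.45) = 0.0825
P(author C | x) = 0.0825 / 0.1905 ≈ 0.433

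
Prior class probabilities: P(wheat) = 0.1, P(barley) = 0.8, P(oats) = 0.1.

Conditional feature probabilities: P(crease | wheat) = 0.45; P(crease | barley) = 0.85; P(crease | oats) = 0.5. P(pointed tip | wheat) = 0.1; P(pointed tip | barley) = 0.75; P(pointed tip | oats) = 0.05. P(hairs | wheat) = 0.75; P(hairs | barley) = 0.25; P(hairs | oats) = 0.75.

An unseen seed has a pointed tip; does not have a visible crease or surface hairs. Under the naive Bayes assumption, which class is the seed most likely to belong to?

barley

wheat: 0.1 × (1−0.45) × 0.1 × (1−0.75) = 0.001375
barley: 0.8 × (1−0.85) × 0.75 × (1−0.25) = 0.0675
oats: 0.1 × (1−0.5) × 0.05 × (1−0.75) = 0.000625
Highest score → barley.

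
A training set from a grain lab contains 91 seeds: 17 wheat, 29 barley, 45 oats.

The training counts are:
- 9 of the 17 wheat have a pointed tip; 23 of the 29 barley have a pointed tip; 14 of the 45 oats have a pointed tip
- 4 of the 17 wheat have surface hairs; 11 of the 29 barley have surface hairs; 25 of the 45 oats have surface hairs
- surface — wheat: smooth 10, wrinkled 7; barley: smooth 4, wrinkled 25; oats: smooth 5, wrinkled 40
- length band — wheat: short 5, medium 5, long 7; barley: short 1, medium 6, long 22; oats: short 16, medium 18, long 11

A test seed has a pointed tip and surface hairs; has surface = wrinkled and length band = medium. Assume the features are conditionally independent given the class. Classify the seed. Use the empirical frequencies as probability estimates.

oats

wheat: (17/91) × (9/17) × (4/17) × (7/17) × (5/17) ≈ 0.00281827
barley: (29/91) × (23/29) × (11/29) × (25/29) × (6/29) ≈ 0.0170992
oats: (45/91) × (14/45) × (25/45) × (40/45) × (18/45) ≈ 0.0303894
Highest score → oats.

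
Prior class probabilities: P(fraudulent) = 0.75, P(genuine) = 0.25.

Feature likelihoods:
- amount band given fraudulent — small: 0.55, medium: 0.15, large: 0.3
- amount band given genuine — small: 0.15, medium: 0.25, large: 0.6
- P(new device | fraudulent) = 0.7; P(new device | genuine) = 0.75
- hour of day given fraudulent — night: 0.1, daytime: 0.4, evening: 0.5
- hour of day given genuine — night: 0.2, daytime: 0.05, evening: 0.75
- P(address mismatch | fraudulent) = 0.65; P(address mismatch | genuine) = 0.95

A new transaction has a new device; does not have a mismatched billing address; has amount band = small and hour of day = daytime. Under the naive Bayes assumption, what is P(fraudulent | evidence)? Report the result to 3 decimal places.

0.998

fraudulent: 0.75 × 0.55 × 0.7 × 0.4 × (1−0.65) = 0.040425
genuine: 0.25 × 0.15 × 0.75 × 0.05 × (1−0.95) = 0.0000703125
P(fraudulent | x) = 0.040425 / 0.0404953125 ≈ 0.998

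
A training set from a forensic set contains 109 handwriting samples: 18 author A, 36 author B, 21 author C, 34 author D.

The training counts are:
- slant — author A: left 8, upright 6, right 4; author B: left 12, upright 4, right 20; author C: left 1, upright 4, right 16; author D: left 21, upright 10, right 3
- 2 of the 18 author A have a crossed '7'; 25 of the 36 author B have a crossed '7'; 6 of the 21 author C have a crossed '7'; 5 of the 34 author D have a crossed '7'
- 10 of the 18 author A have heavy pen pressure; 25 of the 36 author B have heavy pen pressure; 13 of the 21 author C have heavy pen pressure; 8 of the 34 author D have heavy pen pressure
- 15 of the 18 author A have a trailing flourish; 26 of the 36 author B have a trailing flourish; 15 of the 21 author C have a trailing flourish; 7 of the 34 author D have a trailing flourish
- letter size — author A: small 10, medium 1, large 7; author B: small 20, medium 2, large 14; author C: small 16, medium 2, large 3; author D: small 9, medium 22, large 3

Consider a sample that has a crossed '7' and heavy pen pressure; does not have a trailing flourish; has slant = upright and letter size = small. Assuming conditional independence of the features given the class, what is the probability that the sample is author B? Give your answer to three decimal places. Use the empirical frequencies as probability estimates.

0.533

author A: (18/109) × (6/18) × (2/18) × (10/18) × (3/18) × (10/18) ≈ 0.00031462
author B: (36/109) × (4/36) × (25/36) × (25/36) × (10/36) × (20/36) ≈ 0.00273107
author C: (21/109) × (4/21) × (6/21) × (13/21) × (6/21) × (16/21) ≈ 0.00141293
author D: (34/109) × (10/34) × (5/34) × (8/34) × (27/34) × (9/34) ≈ 0.000667305
P(author B | x) = 0.00273107 / 0.005125925 ≈ 0.533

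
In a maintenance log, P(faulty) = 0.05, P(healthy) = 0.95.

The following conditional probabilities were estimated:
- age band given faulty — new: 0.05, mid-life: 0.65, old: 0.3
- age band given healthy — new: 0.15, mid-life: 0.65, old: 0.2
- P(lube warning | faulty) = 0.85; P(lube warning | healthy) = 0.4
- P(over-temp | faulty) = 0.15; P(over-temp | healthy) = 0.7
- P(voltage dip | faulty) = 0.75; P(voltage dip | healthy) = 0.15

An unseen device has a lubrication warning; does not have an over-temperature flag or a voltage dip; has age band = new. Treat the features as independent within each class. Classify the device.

healthy

faulty: 0.05 × 0.05 × 0.85 × (1−0.15) × (1−0.75) = 0.0004515625
healthy: 0.95 × 0.15 × 0.4 × (1−0.7) × (1−0.15) = 0.014535
Highest score → healthy.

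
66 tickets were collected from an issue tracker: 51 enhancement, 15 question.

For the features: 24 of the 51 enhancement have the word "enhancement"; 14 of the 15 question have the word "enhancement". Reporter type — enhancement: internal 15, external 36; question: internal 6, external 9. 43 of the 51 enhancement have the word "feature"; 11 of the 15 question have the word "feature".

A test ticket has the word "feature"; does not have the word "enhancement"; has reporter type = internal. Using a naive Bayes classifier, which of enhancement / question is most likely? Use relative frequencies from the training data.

enhancement: (51/66) × (27/51) × (15/51) × (43/51) ≈ 0.101447
question: (15/66) × (1/15) × (6/15) × (11/15) ≈ 0.00444444
Highest score → enhancement.

enhancement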